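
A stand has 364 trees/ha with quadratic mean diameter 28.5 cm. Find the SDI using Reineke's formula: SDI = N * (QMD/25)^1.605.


QMD/25 = 28.5/25 = 1.14
(1.14)^1.605 = exp(1.605 * ln(1.14)) = exp(1.605 * 0.131028) = exp(0.210300) = 1.23405
SDI = 364 * 1.23405 = 449.194 ≈ 449

449


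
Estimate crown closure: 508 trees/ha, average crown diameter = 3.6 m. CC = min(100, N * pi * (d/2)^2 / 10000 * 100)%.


(d/2)^2 = (3.6/2)^2 = 1.8^2 = 3.24
Crown area = 3.141593 * 3.24 = 10.1788 m^2
N * area / 10000 * 100 = 508 * 10.1788 / 10000 * 100 = 51.7083
CC = min(100, 51.7083) = 51.7083 ≈ 51.7%

51.7%


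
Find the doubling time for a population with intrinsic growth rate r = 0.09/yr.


td = ln(2) / 0.09 = 0.693147 / 0.09 = 7.70163 ≈ 7.7 years

7.7 years


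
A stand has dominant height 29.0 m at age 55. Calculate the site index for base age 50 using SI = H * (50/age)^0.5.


50/55 = 0.909091
(0.909091)^0.5 = 0.953463
SI = 29.0 * 0.953463 = 27.6504 ≈ 27.7 m

27.7 m


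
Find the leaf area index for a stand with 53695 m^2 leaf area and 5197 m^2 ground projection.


LAI = 53695 / 5197 = 10.3319 ≈ 10.33

10.33


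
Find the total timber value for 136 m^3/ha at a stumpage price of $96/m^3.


Value = 136 * 96 = $13056/ha

$13056/ha


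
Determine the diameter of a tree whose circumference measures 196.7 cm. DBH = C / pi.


DBH = C / pi = 196.7 / 3.141593 = 62.6115 ≈ 62.61 cm

62.61 cm


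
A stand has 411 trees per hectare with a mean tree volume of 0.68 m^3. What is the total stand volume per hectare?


V_stand = 411 * 0.68 = 279.48 ≈ 279.5 m^3/ha

279.5 m^3/ha


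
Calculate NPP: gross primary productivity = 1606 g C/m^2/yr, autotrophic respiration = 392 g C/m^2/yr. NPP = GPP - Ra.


NPP = GPP - Ra = 1606 - 392 = 1214 g C/m^2/yr

1214 g C/m^2/yr


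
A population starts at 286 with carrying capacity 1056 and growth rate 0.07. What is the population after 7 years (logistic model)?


(K - N0)/N0 = (1056 - 286)/286 = 770/286 = 2.69231
r*t = 0.07 * 7 = 0.49; exp(-0.49) = 0.612626
2.69231 * 0.612626 = 1.64938
1 + 1.64938 = 2.64938
N = 1056 / 2.64938 = 398.584 ≈ 399

399


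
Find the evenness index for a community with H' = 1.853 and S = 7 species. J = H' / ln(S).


ln(7) = 1.94591
J = H' / ln(S) = 1.853 / 1.94591 = 0.952254 ≈ 0.9523

0.9523


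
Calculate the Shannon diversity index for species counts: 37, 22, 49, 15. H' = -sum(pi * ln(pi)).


Total N = 37 + 22 + 49 + 15 = 123
Per-species terms:
  p = 37/123 = 0.300813; ln(p) = -1.201266; p*ln(p) = 0.300813 * (-1.201266) = -0.361356
  p = 22/123 = 0.178862; ln(p) = -1.721141; p*ln(p) = 0.178862 * (-1.721141) = -0.307847
  p = 49/123 = 0.398374; ln(p) = -0.920364; p*ln(p) = 0.398374 * (-0.920364) = -0.366649
  p = 15/123 = 0.121951; ln(p) = -2.104136; p*ln(p) = 0.121951 * (-2.104136) = -0.256601
sum(p*ln(p)) = (-0.361356) + (-0.307847) + (-0.366649) + (-0.256601) = -1.292453
H' = -(-1.292453) = 1.292453 ≈ 1.2925

1.2925


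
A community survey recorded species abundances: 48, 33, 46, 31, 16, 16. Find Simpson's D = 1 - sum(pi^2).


Total N = 48 + 33 + 46 + 31 + 16 + 16 = 190
Per-species terms:
  p = 48/190 = 0.252632; p^2 = 0.252632^2 = 0.063823
  p = 33/190 = 0.173684; p^2 = 0.173684^2 = 0.030166
  p = 46/190 = 0.242105; p^2 = 0.242105^2 = 0.058615
  p = 31/190 = 0.163158; p^2 = 0.163158^2 = 0.026621
  p = 16/190 = 0.084211; p^2 = 0.084211^2 = 0.007091
  p = 16/190 = 0.084211; p^2 = 0.084211^2 = 0.007091
sum(p^2) = 0.063823 + 0.030166 + 0.058615 + 0.026621 + 0.007091 + 0.007091 = 0.193407
D = 1 - 0.193407 = 0.806593 ≈ 0.8066

0.8066


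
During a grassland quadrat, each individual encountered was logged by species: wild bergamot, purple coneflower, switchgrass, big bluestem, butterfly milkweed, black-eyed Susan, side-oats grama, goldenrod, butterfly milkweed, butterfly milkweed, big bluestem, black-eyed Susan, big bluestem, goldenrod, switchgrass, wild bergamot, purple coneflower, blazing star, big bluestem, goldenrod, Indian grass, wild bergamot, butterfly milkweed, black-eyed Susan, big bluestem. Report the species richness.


Total individuals logged = 25
Distinct species (count of individuals): wild bergamot (3), purple coneflower (2), switchgrass (2), big bluestem (5), butterfly milkweed (4), black-eyed Susan (3), side-oats grama (1), goldenrod (3), blazing star (1), Indian grass (1)
Species richness = number of distinct species = 10

10


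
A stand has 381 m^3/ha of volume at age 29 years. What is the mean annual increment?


MAI = 381 / 29 = 13.1379 ≈ 13.14 m^3/ha/yr

13.14 m^3/ha/yr


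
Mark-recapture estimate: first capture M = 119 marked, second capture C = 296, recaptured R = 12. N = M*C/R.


N = M * C / R = 119 * 296 / 12 = 35224 / 12 = 2935.33 ≈ 2935

2935 individuals


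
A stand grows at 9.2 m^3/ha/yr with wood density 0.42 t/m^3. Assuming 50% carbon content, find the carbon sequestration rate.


C = 9.2 * 0.42 * 0.5 = 1.932 ≈ 1.93 t C/ha/yr

1.93 t C/ha/yr


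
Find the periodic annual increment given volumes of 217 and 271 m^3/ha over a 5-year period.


PAI = (V2 - V1) / period = (271 - 217) / 5 = 54 / 5 = 10.80 m^3/ha/yr

10.80 m^3/ha/yr


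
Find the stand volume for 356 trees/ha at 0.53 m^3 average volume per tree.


V_stand = 356 * 0.53 = 188.68 ≈ 188.7 m^3/ha

188.7 m^3/ha


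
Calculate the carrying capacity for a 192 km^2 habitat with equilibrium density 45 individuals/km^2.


K = 45 * 192 = 8640 individuals

8640 individuals


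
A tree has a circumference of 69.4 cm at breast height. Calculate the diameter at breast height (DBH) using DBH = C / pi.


DBH = C / pi = 69.4 / 3.141593 = 22.0907 ≈ 22.09 cm

22.09 cm


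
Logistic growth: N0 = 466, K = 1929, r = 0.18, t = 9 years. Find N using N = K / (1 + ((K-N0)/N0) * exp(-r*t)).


(K - N0)/N0 = (1929 - 466)/466 = 1463/466 = 3.13948
r*t = 0.18 * 9 = 1.62; exp(-1.62) = 0.197899
3.13948 * 0.197899 = 0.621300
1 + 0.621300 = 1.62130
N = 1929 / 1.62130 = 1189.79 ≈ 1190

1190


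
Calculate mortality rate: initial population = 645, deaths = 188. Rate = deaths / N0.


Mortality rate = 188 / 645 = 0.291473 ≈ 0.2915

0.2915


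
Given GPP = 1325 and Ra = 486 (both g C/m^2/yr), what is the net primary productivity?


NPP = GPP - Ra = 1325 - 486 = 839 g C/m^2/yr

839 g C/m^2/yr


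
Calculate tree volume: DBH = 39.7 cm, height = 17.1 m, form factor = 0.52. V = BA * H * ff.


(D/200)^2 = (39.7/200)^2 = 0.1985^2 = 0.03940225
BA = 3.141593 * 0.03940225 = 0.123786 m^2
V = 0.123786 * 17.1 * 0.52 = 1.10071 ≈ 1.101 m^3

1.101 m^3


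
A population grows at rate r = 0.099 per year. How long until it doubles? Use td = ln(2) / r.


td = ln(2) / 0.099 = 0.693147 / 0.099 = 7.00148 ≈ 7.0 years

7.0 years


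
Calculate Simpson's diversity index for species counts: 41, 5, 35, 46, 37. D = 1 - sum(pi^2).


Total N = 41 + 5 + 35 + 46 + 37 = 164
Per-species terms:
  p = 41/164 = 0.250000; p^2 = 0.250000^2 = 0.062500
  p = 5/164 = 0.030488; p^2 = 0.030488^2 = 0.000930
  p = 35/164 = 0.213415; p^2 = 0.213415^2 = 0.045546
  p = 46/164 = 0.280488; p^2 = 0.280488^2 = 0.078674
  p = 37/164 = 0.225610; p^2 = 0.225610^2 = 0.050900
sum(p^2) = 0.062500 + 0.000930 + 0.045546 + 0.078674 + 0.050900 = 0.238550
D = 1 - 0.238550 = 0.761450 ≈ 0.7615

0.7615


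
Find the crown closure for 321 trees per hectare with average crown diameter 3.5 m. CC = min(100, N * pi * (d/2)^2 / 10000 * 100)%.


(d/2)^2 = (3.5/2)^2 = 1.75^2 = 3.0625
Crown area = 3.141593 * 3.0625 = 9.62113 m^2
N * area / 10000 * 100 = 321 * 9.62113 / 10000 * 100 = 30.8838
CC = min(100, 30.8838) = 30.8838 ≈ 30.9%

30.9%


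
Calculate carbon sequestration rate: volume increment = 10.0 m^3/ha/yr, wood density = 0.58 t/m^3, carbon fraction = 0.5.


C = 10.0 * 0.58 * 0.5 = 2.90 t C/ha/yr

2.90 t C/ha/yr


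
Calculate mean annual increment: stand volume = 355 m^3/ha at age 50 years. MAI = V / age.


MAI = 355 / 50 = 7.10 m^3/ha/yr

7.10 m^3/ha/yr


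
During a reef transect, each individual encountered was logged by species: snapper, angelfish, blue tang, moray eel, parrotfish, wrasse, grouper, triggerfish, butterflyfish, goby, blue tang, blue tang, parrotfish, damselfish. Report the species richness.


Total individuals logged = 14
Distinct species (count of individuals): snapper (1), angelfish (1), blue tang (3), moray eel (1), parrotfish (2), wrasse (1), grouper (1), triggerfish (1), butterflyfish (1), goby (1), damselfish (1)
Species richness = number of distinct species = 11

11


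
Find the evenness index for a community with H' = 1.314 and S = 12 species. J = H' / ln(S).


ln(12) = 2.48491
J = H' / ln(S) = 1.314 / 2.48491 = 0.528792 ≈ 0.5288

0.5288


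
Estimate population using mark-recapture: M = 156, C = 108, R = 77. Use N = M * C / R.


N = M * C / R = 156 * 108 / 77 = 16848 / 77 = 218.81 ≈ 219

219 individuals


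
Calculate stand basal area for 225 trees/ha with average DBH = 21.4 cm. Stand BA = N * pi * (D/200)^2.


(D/200)^2 = (21.4/200)^2 = 0.107^2 = 0.011449
Individual BA = 3.141593 * 0.011449 = 0.0359681 m^2
Stand BA = 225 * 0.0359681 = 8.09282 ≈ 8.09 m^2/ha

8.09 m^2/ha


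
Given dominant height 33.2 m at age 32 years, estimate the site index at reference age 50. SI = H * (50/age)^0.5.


50/32 = 1.56250
(1.56250)^0.5 = 1.25000
SI = 33.2 * 1.25000 = 41.5000 ≈ 41.5 m

41.5 m


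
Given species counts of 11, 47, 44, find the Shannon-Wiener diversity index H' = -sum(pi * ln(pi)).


Total N = 11 + 47 + 44 = 102
Per-species terms:
  p = 11/102 = 0.107843; ln(p) = -2.227079; p*ln(p) = 0.107843 * (-2.227079) = -0.240175
  p = 47/102 = 0.460784; ln(p) = -0.774826; p*ln(p) = 0.460784 * (-0.774826) = -0.357027
  p = 44/102 = 0.431373; ln(p) = -0.840782; p*ln(p) = 0.431373 * (-0.840782) = -0.362691
sum(p*ln(p)) = (-0.240175) + (-0.357027) + (-0.362691) = -0.959893
H' = -(-0.959893) = 0.959893 ≈ 0.9599

0.9599


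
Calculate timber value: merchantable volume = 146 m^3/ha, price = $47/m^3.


Value = 146 * 47 = $6862/ha

$6862/ha


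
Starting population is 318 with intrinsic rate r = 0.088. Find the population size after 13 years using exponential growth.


r*t = 0.088 * 13 = 1.144
exp(1.144) = 3.13930
N = 318 * 3.13930 = 998.297 ≈ 998

998


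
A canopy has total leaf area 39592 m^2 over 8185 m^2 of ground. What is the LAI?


LAI = 39592 / 8185 = 4.8371 ≈ 4.84

4.84


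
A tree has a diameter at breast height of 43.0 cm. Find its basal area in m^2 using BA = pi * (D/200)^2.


D/200 = 43.0/200 = 0.215 m
(D/200)^2 = 0.215^2 = 0.046225
BA = 3.141593 * 0.046225 = 0.145220 ≈ 0.1452 m^2

0.1452 m^2


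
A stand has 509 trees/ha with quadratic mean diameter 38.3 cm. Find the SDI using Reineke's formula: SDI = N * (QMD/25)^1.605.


QMD/25 = 38.3/25 = 1.532
(1.532)^1.605 = exp(1.605 * ln(1.532)) = exp(1.605 * 0.426574) = exp(0.684651) = 1.98308
SDI = 509 * 1.98308 = 1009.39 ≈ 1009

1009


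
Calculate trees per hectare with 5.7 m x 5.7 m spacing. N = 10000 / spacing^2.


N = 10000 / 5.7^2 = 10000 / 32.49 = 307.787 ≈ 308 trees/ha

308 trees/ha


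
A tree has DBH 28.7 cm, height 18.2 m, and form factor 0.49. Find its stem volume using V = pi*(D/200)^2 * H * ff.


(D/200)^2 = (28.7/200)^2 = 0.1435^2 = 0.02059225
BA = 3.141593 * 0.02059225 = 0.0646925 m^2
V = 0.0646925 * 18.2 * 0.49 = 0.576928 ≈ 0.577 m^3

0.577 m^3


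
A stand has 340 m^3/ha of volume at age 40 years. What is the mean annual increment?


MAI = 340 / 40 = 8.50 m^3/ha/yr

8.50 m^3/ha/yr


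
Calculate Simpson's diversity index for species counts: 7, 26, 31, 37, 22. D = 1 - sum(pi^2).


Total N = 7 + 26 + 31 + 37 + 22 = 123
Per-species terms:
  p = 7/123 = 0.056911; p^2 = 0.056911^2 = 0.003239
  p = 26/123 = 0.211382; p^2 = 0.211382^2 = 0.044682
  p = 31/123 = 0.252033; p^2 = 0.252033^2 = 0.063521
  p = 37/123 = 0.300813; p^2 = 0.300813^2 = 0.090488
  p = 22/123 = 0.178862; p^2 = 0.178862^2 = 0.031992
sum(p^2) = 0.003239 + 0.044682 + 0.063521 + 0.090488 + 0.031992 = 0.233922
D = 1 - 0.233922 = 0.766078 ≈ 0.7661

0.7661


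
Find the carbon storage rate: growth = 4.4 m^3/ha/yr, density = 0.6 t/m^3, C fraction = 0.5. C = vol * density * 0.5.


C = 4.4 * 0.6 * 0.5 = 1.32 t C/ha/yr

1.32 t C/ha/yr


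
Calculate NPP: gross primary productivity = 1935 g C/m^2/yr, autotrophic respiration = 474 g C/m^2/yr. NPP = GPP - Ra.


NPP = GPP - Ra = 1935 - 474 = 1461 g C/m^2/yr

1461 g C/m^2/yr


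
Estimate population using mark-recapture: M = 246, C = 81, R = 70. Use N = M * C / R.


N = M * C / R = 246 * 81 / 70 = 19926 / 70 = 284.66 ≈ 285

285 individuals


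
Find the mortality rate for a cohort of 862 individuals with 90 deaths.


Mortality rate = 90 / 862 = 0.104408 ≈ 0.1044

0.1044


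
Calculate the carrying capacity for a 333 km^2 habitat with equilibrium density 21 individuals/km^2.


K = 21 * 333 = 6993 individuals

6993 individuals


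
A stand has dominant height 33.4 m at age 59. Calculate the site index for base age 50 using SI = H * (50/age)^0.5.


50/59 = 0.847458
(0.847458)^0.5 = 0.920575
SI = 33.4 * 0.920575 = 30.7472 ≈ 30.7 m

30.7 m


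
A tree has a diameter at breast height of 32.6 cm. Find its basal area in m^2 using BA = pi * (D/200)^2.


D/200 = 32.6/200 = 0.163 m
(D/200)^2 = 0.163^2 = 0.026569
BA = 3.141593 * 0.026569 = 0.0834690 ≈ 0.0835 m^2

0.0835 m^2


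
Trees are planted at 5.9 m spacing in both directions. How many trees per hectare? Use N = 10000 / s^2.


N = 10000 / 5.9^2 = 10000 / 34.81 = 287.274 ≈ 287 trees/ha

287 trees/ha


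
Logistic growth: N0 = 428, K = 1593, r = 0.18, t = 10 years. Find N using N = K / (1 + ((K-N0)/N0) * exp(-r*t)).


(K - N0)/N0 = (1593 - 428)/428 = 1165/428 = 2.72196
r*t = 0.18 * 10 = 1.8; exp(-1.8) = 0.165299
2.72196 * 0.165299 = 0.449937
1 + 0.449937 = 1.44994
N = 1593 / 1.44994 = 1098.67 ≈ 1099

1099


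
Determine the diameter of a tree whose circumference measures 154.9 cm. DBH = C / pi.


DBH = C / pi = 154.9 / 3.141593 = 49.3062 ≈ 49.31 cm

49.31 cm


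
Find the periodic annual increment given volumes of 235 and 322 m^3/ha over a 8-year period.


PAI = (V2 - V1) / period = (322 - 235) / 8 = 87 / 8 = 10.8750 ≈ 10.88 m^3/ha/yr

10.88 m^3/ha/yr


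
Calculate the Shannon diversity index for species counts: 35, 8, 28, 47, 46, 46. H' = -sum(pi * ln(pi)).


Total N = 35 + 8 + 28 + 47 + 46 + 46 = 210
Per-species terms:
  p = 35/210 = 0.166667; ln(p) = -1.791757; p*ln(p) = 0.166667 * (-1.791757) = -0.298627
  p = 8/210 = 0.038095; ln(p) = -3.267672; p*ln(p) = 0.038095 * (-3.267672) = -0.124482
  p = 28/210 = 0.133333; ln(p) = -2.014906; p*ln(p) = 0.133333 * (-2.014906) = -0.268653
  p = 47/210 = 0.223810; ln(p) = -1.496958; p*ln(p) = 0.223810 * (-1.496958) = -0.335034
  p = 46/210 = 0.219048; ln(p) = -1.518464; p*ln(p) = 0.219048 * (-1.518464) = -0.332617
  p = 46/210 = 0.219048; ln(p) = -1.518464; p*ln(p) = 0.219048 * (-1.518464) = -0.332617
sum(p*ln(p)) = (-0.298627) + (-0.124482) + (-0.268653) + (-0.335034) + (-0.332617) + (-0.332617) = -1.692030
H' = -(-1.692030) = 1.692030 ≈ 1.6920

1.6920


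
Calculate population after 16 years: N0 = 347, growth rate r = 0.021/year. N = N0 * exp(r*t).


r*t = 0.021 * 16 = 0.336
exp(0.336) = 1.39934
N = 347 * 1.39934 = 485.571 ≈ 486

486


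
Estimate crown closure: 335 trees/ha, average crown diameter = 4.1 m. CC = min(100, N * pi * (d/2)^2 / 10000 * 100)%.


(d/2)^2 = (4.1/2)^2 = 2.05^2 = 4.2025
Crown area = 3.141593 * 4.2025 = 13.2025 m^2
N * area / 10000 * 100 = 335 * 13.2025 / 10000 * 100 = 44.2284
CC = min(100, 44.2284) = 44.2284 ≈ 44.2%

44.2%


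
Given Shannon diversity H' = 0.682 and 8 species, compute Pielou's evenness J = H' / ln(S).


ln(8) = 2.07944
J = H' / ln(S) = 0.682 / 2.07944 = 0.327973 ≈ 0.3280

0.3280


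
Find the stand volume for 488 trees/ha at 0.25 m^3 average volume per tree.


V_stand = 488 * 0.25 = 122.0 m^3/ha

122.0 m^3/ha


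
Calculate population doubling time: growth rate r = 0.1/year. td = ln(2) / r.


td = ln(2) / 0.1 = 0.693147 / 0.1 = 6.93147 ≈ 6.9 years

6.9 years


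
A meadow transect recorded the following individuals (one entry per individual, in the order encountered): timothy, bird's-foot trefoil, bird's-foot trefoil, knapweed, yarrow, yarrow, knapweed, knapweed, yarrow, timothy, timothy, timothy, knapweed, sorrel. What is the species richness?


Total individuals logged = 14
Distinct species (count of individuals): timothy (4), bird's-foot trefoil (2), knapweed (4), yarrow (3), sorrel (1)
Species richness = number of distinct species = 5

5


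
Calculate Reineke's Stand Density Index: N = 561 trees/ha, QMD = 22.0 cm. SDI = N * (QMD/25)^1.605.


QMD/25 = 22.0/25 = 0.88
(0.88)^1.605 = exp(1.605 * ln(0.88)) = exp(1.605 * (-0.127833)) = exp(-0.205172) = 0.814507
SDI = 561 * 0.814507 = 456.938 ≈ 457

457


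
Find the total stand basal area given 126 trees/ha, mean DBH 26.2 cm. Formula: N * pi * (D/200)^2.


(D/200)^2 = (26.2/200)^2 = 0.131^2 = 0.017161
Individual BA = 3.141593 * 0.017161 = 0.0539129 m^2
Stand BA = 126 * 0.0539129 = 6.79303 ≈ 6.79 m^2/ha

6.79 m^2/ha


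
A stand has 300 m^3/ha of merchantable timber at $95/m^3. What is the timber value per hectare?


Value = 300 * 95 = $28500/ha

$28500/ha


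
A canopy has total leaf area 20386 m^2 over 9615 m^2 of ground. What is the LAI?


LAI = 20386 / 9615 = 2.1202 ≈ 2.12

2.12


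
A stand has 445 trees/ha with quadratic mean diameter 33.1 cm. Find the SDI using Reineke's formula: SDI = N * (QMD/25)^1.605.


QMD/25 = 33.1/25 = 1.324
(1.324)^1.605 = exp(1.605 * ln(1.324)) = exp(1.605 * 0.280657) = exp(0.450454) = 1.56902
SDI = 445 * 1.56902 = 698.214 ≈ 698

698


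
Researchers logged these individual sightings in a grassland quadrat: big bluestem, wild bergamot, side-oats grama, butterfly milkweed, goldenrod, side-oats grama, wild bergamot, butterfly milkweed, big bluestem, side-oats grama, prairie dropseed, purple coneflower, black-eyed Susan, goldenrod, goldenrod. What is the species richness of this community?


Total individuals logged = 15
Distinct species (count of individuals): big bluestem (2), wild bergamot (2), side-oats grama (3), butterfly milkweed (2), goldenrod (3), prairie dropseed (1), purple coneflower (1), black-eyed Susan (1)
Species richness = number of distinct species = 8

8


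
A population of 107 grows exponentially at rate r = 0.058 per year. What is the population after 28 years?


r*t = 0.058 * 28 = 1.624
exp(1.624) = 5.07334
N = 107 * 5.07334 = 542.847 ≈ 543

543


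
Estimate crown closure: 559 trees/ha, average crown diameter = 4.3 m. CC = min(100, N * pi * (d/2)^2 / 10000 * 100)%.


(d/2)^2 = (4.3/2)^2 = 2.15^2 = 4.6225
Crown area = 3.141593 * 4.6225 = 14.5220 m^2
N * area / 10000 * 100 = 559 * 14.5220 / 10000 * 100 = 81.1780
CC = min(100, 81.1780) = 81.1780 ≈ 81.2%

81.2%


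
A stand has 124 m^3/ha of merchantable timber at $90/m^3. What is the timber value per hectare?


Value = 124 * 90 = $11160/ha

$11160/ha


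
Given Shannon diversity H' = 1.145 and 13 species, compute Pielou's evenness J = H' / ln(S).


ln(13) = 2.56495
J = H' / ln(S) = 1.145 / 2.56495 = 0.446402 ≈ 0.4464

0.4464


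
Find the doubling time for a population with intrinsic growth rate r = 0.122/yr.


td = ln(2) / 0.122 = 0.693147 / 0.122 = 5.68153 ≈ 5.7 years

5.7 years


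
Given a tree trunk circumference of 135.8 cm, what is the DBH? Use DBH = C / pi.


DBH = C / pi = 135.8 / 3.141593 = 43.2265 ≈ 43.23 cm

43.23 cm


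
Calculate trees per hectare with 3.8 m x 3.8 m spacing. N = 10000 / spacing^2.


N = 10000 / 3.8^2 = 10000 / 14.44 = 692.521 ≈ 693 trees/ha

693 trees/ha


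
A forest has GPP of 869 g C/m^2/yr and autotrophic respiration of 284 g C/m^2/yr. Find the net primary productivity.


NPP = GPP - Ra = 869 - 284 = 585 g C/m^2/yr

585 g C/m^2/yr


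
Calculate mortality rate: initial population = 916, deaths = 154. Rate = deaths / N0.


Mortality rate = 154 / 916 = 0.168122 ≈ 0.1681

0.1681


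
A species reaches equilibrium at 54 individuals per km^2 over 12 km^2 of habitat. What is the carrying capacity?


K = 54 * 12 = 648 individuals

648 individuals


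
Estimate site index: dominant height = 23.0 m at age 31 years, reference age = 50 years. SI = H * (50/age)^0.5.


50/31 = 1.61290
(1.61290)^0.5 = 1.27000
SI = 23.0 * 1.27000 = 29.2100 ≈ 29.2 m

29.2 m


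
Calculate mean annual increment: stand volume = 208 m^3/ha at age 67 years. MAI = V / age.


MAI = 208 / 67 = 3.1045 ≈ 3.10 m^3/ha/yr

3.10 m^3/ha/yr


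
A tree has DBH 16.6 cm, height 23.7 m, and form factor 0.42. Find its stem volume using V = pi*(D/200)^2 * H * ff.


(D/200)^2 = (16.6/200)^2 = 0.083^2 = 0.006889
BA = 3.141593 * 0.006889 = 0.0216424 m^2
V = 0.0216424 * 23.7 * 0.42 = 0.215428 ≈ 0.215 m^3

0.215 m^3


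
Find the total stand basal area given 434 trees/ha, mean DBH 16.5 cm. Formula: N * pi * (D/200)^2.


(D/200)^2 = (16.5/200)^2 = 0.0825^2 = 0.00680625
Individual BA = 3.141593 * 0.00680625 = 0.0213825 m^2
Stand BA = 434 * 0.0213825 = 9.28001 ≈ 9.28 m^2/ha

9.28 m^2/ha


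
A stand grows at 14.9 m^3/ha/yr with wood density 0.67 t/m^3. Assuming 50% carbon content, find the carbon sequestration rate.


C = 14.9 * 0.67 * 0.5 = 4.9915 ≈ 4.99 t C/ha/yr

4.99 t C/ha/yr


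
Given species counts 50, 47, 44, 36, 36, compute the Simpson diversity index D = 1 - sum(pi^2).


Total N = 50 + 47 + 44 + 36 + 36 = 213
Per-species terms:
  p = 50/213 = 0.234742; p^2 = 0.234742^2 = 0.055104
  p = 47/213 = 0.220657; p^2 = 0.220657^2 = 0.048690
  p = 44/213 = 0.206573; p^2 = 0.206573^2 = 0.042672
  p = 36/213 = 0.169014; p^2 = 0.169014^2 = 0.028566
  p = 36/213 = 0.169014; p^2 = 0.169014^2 = 0.028566
sum(p^2) = 0.055104 + 0.048690 + 0.042672 + 0.028566 + 0.028566 = 0.203598
D = 1 - 0.203598 = 0.796402 ≈ 0.7964

0.7964


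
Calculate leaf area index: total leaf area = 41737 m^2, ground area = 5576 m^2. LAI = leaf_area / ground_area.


LAI = 41737 / 5576 = 7.4851 ≈ 7.49

7.49


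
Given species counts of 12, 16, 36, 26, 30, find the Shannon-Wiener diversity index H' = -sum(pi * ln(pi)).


Total N = 12 + 16 + 36 + 26 + 30 = 120
Per-species terms:
  p = 12/120 = 0.100000; ln(p) = -2.302585; p*ln(p) = 0.100000 * (-2.302585) = -0.230259
  p = 16/120 = 0.133333; ln(p) = -2.014906; p*ln(p) = 0.133333 * (-2.014906) = -0.268653
  p = 36/120 = 0.300000; ln(p) = -1.203973; p*ln(p) = 0.300000 * (-1.203973) = -0.361192
  p = 26/120 = 0.216667; ln(p) = -1.529394; p*ln(p) = 0.216667 * (-1.529394) = -0.331369
  p = 30/120 = 0.250000; ln(p) = -1.386294; p*ln(p) = 0.250000 * (-1.386294) = -0.346574
sum(p*ln(p)) = (-0.230259) + (-0.268653) + (-0.361192) + (-0.331369) + (-0.346574) = -1.538047
H' = -(-1.538047) = 1.538047 ≈ 1.5380

1.5380


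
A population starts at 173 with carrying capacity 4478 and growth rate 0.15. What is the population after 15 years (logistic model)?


(K - N0)/N0 = (4478 - 173)/173 = 4305/173 = 24.8844
r*t = 0.15 * 15 = 2.25; exp(-2.25) = 0.105399
24.8844 * 0.105399 = 2.62279
1 + 2.62279 = 3.62279
N = 4478 / 3.62279 = 1236.06 ≈ 1236

1236


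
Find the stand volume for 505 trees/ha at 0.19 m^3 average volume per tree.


V_stand = 505 * 0.19 = 95.95 ≈ 96.0 m^3/ha

96.0 m^3/ha


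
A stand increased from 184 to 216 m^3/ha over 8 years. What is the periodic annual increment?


PAI = (V2 - V1) / period = (216 - 184) / 8 = 32 / 8 = 4.00 m^3/ha/yr

4.00 m^3/ha/yr


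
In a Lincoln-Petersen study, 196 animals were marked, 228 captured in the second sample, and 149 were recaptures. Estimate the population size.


N = M * C / R = 196 * 228 / 149 = 44688 / 149 = 299.92 ≈ 300

300 individuals


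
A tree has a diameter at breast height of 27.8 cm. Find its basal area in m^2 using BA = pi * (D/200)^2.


D/200 = 27.8/200 = 0.139 m
(D/200)^2 = 0.139^2 = 0.019321
BA = 3.141593 * 0.019321 = 0.0606987 ≈ 0.0607 m^2

0.0607 m^2


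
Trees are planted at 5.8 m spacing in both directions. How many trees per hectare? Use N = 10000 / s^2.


N = 10000 / 5.8^2 = 10000 / 33.64 = 297.265 ≈ 297 trees/ha

297 trees/ha


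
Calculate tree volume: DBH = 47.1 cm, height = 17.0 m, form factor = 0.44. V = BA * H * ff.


(D/200)^2 = (47.1/200)^2 = 0.2355^2 = 0.05546025
BA = 3.141593 * 0.05546025 = 0.174234 m^2
V = 0.174234 * 17.0 * 0.44 = 1.30327 ≈ 1.303 m^3

1.303 m^3


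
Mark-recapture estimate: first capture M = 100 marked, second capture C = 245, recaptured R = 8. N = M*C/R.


N = M * C / R = 100 * 245 / 8 = 24500 / 8 = 3062.50 ≈ 3063

3063 individuals


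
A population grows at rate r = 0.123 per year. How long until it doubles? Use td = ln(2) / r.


td = ln(2) / 0.123 = 0.693147 / 0.123 = 5.63534 ≈ 5.6 years

5.6 years


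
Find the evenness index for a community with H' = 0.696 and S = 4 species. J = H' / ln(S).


ln(4) = 1.38629
J = H' / ln(S) = 0.696 / 1.38629 = 0.502059 ≈ 0.5021

0.5021


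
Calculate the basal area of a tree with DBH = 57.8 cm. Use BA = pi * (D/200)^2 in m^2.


D/200 = 57.8/200 = 0.289 m
(D/200)^2 = 0.289^2 = 0.083521
BA = 3.141593 * 0.083521 = 0.262389 ≈ 0.2624 m^2

0.2624 m^2


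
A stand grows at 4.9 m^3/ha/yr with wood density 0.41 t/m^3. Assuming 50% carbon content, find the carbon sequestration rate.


C = 4.9 * 0.41 * 0.5 = 1.0045 ≈ 1.00 t C/ha/yr

1.00 t C/ha/yr


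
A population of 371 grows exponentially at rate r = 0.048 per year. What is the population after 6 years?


r*t = 0.048 * 6 = 0.288
exp(0.288) = 1.33376
N = 371 * 1.33376 = 494.825 ≈ 495

495


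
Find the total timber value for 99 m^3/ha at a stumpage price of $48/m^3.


Value = 99 * 48 = $4752/ha

$4752/ha


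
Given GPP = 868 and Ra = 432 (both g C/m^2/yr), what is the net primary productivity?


NPP = GPP - Ra = 868 - 432 = 436 g C/m^2/yr

436 g C/m^2/yr


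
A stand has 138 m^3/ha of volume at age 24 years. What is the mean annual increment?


MAI = 138 / 24 = 5.75 m^3/ha/yr

5.75 m^3/ha/yr


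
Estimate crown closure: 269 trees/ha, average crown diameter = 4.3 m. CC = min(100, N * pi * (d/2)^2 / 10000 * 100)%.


(d/2)^2 = (4.3/2)^2 = 2.15^2 = 4.6225
Crown area = 3.141593 * 4.6225 = 14.5220 m^2
N * area / 10000 * 100 = 269 * 14.5220 / 10000 * 100 = 39.0642
CC = min(100, 39.0642) = 39.0642 ≈ 39.1%

39.1%


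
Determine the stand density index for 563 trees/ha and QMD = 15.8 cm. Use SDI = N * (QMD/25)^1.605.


QMD/25 = 15.8/25 = 0.632
(0.632)^1.605 = exp(1.605 * ln(0.632)) = exp(1.605 * (-0.458866)) = exp(-0.736480) = 0.478796
SDI = 563 * 0.478796 = 269.562 ≈ 270

270


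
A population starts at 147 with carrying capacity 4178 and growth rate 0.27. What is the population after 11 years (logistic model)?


(K - N0)/N0 = (4178 - 147)/147 = 4031/147 = 27.4218
r*t = 0.27 * 11 = 2.97; exp(-2.97) = 0.0513033
27.4218 * 0.0513033 = 1.40683
1 + 1.40683 = 2.40683
N = 4178 / 2.40683 = 1735.89 ≈ 1736

1736


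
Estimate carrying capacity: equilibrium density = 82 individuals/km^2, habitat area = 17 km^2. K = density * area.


K = 82 * 17 = 1394 individuals

1394 individuals


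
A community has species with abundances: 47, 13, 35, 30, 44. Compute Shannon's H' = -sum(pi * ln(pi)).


Total N = 47 + 13 + 35 + 30 + 44 = 169
Per-species terms:
  p = 47/169 = 0.278107; ln(p) = -1.279749; p*ln(p) = 0.278107 * (-1.279749) = -0.355907
  p = 13/169 = 0.076923; ln(p) = -2.564950; p*ln(p) = 0.076923 * (-2.564950) = -0.197304
  p = 35/169 = 0.207101; ln(p) = -1.574549; p*ln(p) = 0.207101 * (-1.574549) = -0.326091
  p = 30/169 = 0.177515; ln(p) = -1.728700; p*ln(p) = 0.177515 * (-1.728700) = -0.306870
  p = 44/169 = 0.260355; ln(p) = -1.345709; p*ln(p) = 0.260355 * (-1.345709) = -0.350362
sum(p*ln(p)) = (-0.355907) + (-0.197304) + (-0.326091) + (-0.306870) + (-0.350362) = -1.536534
H' = -(-1.536534) = 1.536534 ≈ 1.5365

1.5365


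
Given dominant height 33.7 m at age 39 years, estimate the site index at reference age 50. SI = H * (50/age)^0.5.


50/39 = 1.28205
(1.28205)^0.5 = 1.13228
SI = 33.7 * 1.13228 = 38.1578 ≈ 38.2 m

38.2 m


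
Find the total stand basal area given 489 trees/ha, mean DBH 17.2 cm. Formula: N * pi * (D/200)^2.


(D/200)^2 = (17.2/200)^2 = 0.086^2 = 0.007396
Individual BA = 3.141593 * 0.007396 = 0.0232352 m^2
Stand BA = 489 * 0.0232352 = 11.3620 ≈ 11.36 m^2/ha

11.36 m^2/ha


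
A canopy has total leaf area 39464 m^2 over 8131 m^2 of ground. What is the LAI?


LAI = 39464 / 8131 = 4.8535 ≈ 4.85

4.85


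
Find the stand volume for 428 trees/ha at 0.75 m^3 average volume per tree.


V_stand = 428 * 0.75 = 321.0 m^3/ha

321.0 m^3/ha


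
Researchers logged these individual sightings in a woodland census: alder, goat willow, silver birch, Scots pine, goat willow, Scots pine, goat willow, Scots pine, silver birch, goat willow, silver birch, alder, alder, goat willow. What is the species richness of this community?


Total individuals logged = 14
Distinct species (count of individuals): alder (3), goat willow (5), silver birch (3), Scots pine (3)
Species richness = number of distinct species = 4

4


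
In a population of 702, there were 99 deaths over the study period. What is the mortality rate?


Mortality rate = 99 / 702 = 0.141026 ≈ 0.1410

0.1410


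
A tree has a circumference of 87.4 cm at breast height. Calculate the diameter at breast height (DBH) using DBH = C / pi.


DBH = C / pi = 87.4 / 3.141593 = 27.8203 ≈ 27.82 cm

27.82 cm


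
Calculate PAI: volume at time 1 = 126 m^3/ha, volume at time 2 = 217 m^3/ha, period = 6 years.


PAI = (V2 - V1) / period = (217 - 126) / 6 = 91 / 6 = 15.1667 ≈ 15.17 m^3/ha/yr

15.17 m^3/ha/yr


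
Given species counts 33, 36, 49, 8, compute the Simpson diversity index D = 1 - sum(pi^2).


Total N = 33 + 36 + 49 + 8 = 126
Per-species terms:
  p = 33/126 = 0.261905; p^2 = 0.261905^2 = 0.068594
  p = 36/126 = 0.285714; p^2 = 0.285714^2 = 0.081632
  p = 49/126 = 0.388889; p^2 = 0.388889^2 = 0.151235
  p = 8/126 = 0.063492; p^2 = 0.063492^2 = 0.004031
sum(p^2) = 0.068594 + 0.081632 + 0.151235 + 0.004031 = 0.305492
D = 1 - 0.305492 = 0.694508 ≈ 0.6945

0.6945


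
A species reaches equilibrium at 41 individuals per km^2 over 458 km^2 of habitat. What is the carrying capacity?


K = 41 * 458 = 18778 individuals

18778 individuals


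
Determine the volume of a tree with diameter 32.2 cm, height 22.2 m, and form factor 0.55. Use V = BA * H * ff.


(D/200)^2 = (32.2/200)^2 = 0.161^2 = 0.025921
BA = 3.141593 * 0.025921 = 0.0814332 m^2
V = 0.0814332 * 22.2 * 0.55 = 0.994299 ≈ 0.994 m^3

0.994 m^3


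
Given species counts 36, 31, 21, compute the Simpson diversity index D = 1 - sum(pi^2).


Total N = 36 + 31 + 21 = 88
Per-species terms:
  p = 36/88 = 0.409091; p^2 = 0.409091^2 = 0.167355
  p = 31/88 = 0.352273; p^2 = 0.352273^2 = 0.124096
  p = 21/88 = 0.238636; p^2 = 0.238636^2 = 0.056947
sum(p^2) = 0.167355 + 0.124096 + 0.056947 = 0.348398
D = 1 - 0.348398 = 0.651602 ≈ 0.6516

0.6516


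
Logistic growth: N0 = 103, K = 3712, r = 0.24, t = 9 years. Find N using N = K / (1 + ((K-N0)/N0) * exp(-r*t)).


(K - N0)/N0 = (3712 - 103)/103 = 3609/103 = 35.0388
r*t = 0.24 * 9 = 2.16; exp(-2.16) = 0.115325
35.0388 * 0.115325 = 4.04085
1 + 4.04085 = 5.04085
N = 3712 / 5.04085 = 736.384 ≈ 736

736


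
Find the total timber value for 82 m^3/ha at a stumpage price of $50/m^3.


Value = 82 * 50 = $4100/ha

$4100/ha


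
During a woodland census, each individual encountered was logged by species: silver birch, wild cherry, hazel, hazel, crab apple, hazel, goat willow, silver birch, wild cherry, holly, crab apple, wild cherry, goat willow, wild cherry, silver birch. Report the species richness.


Total individuals logged = 15
Distinct species (count of individuals): silver birch (3), wild cherry (4), hazel (3), crab apple (2), goat willow (2), holly (1)
Species richness = number of distinct species = 6

6


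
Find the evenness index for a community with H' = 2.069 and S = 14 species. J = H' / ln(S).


ln(14) = 2.63906
J = H' / ln(S) = 2.069 / 2.63906 = 0.783991 ≈ 0.7840

0.7840


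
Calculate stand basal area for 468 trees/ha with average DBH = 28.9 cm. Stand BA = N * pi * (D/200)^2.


(D/200)^2 = (28.9/200)^2 = 0.1445^2 = 0.02088025
Individual BA = 3.141593 * 0.02088025 = 0.0655972 m^2
Stand BA = 468 * 0.0655972 = 30.6995 ≈ 30.70 m^2/ha

30.70 m^2/ha


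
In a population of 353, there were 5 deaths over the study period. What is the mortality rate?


Mortality rate = 5 / 353 = 0.014164 ≈ 0.0142

0.0142


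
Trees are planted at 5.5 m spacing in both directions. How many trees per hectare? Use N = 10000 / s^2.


N = 10000 / 5.5^2 = 10000 / 30.25 = 330.579 ≈ 331 trees/ha

331 trees/ha


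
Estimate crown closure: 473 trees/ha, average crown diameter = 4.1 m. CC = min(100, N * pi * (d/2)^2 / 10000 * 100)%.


(d/2)^2 = (4.1/2)^2 = 2.05^2 = 4.2025
Crown area = 3.141593 * 4.2025 = 13.2025 m^2
N * area / 10000 * 100 = 473 * 13.2025 / 10000 * 100 = 62.4478
CC = min(100, 62.4478) = 62.4478 ≈ 62.4%

62.4%


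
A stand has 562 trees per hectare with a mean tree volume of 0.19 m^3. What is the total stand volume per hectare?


V_stand = 562 * 0.19 = 106.78 ≈ 106.8 m^3/ha

106.8 m^3/ha


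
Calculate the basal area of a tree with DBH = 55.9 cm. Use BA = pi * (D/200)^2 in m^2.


D/200 = 55.9/200 = 0.2795 m
(D/200)^2 = 0.2795^2 = 0.07812025
BA = 3.141593 * 0.07812025 = 0.245422 ≈ 0.2454 m^2

0.2454 m^2


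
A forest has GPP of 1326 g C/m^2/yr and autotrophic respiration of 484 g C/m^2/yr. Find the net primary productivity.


NPP = GPP - Ra = 1326 - 484 = 842 g C/m^2/yr

842 g C/m^2/yr


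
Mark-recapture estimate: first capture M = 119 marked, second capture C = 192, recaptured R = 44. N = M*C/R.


N = M * C / R = 119 * 192 / 44 = 22848 / 44 = 519.27 ≈ 519

519 individuals


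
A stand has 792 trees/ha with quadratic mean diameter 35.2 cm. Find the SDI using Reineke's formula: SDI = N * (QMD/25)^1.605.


QMD/25 = 35.2/25 = 1.408
(1.408)^1.605 = exp(1.605 * ln(1.408)) = exp(1.605 * 0.342170) = exp(0.549183) = 1.73184
SDI = 792 * 1.73184 = 1371.62 ≈ 1372

1372


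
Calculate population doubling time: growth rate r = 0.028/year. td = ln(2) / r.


td = ln(2) / 0.028 = 0.693147 / 0.028 = 24.7553 ≈ 24.8 years

24.8 years


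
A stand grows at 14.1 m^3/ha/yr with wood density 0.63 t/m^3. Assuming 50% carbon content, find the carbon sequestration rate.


C = 14.1 * 0.63 * 0.5 = 4.4415 ≈ 4.44 t C/ha/yr

4.44 t C/ha/yr


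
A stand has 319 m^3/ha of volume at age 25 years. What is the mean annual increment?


MAI = 319 / 25 = 12.76 m^3/ha/yr

12.76 m^3/ha/yr


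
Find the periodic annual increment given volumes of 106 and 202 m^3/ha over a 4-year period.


PAI = (V2 - V1) / period = (202 - 106) / 4 = 96 / 4 = 24.00 m^3/ha/yr

24.00 m^3/ha/yr


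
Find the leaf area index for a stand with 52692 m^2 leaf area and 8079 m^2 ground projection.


LAI = 52692 / 8079 = 6.5221 ≈ 6.52

6.52


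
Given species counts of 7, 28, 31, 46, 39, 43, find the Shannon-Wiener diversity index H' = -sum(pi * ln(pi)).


Total N = 7 + 28 + 31 + 46 + 39 + 43 = 194
Per-species terms:
  p = 7/194 = 0.036082; ln(p) = -3.321961; p*ln(p) = 0.036082 * (-3.321961) = -0.119863
  p = 28/194 = 0.144330; ln(p) = -1.935653; p*ln(p) = 0.144330 * (-1.935653) = -0.279373
  p = 31/194 = 0.159794; ln(p) = -1.833870; p*ln(p) = 0.159794 * (-1.833870) = -0.293041
  p = 46/194 = 0.237113; ln(p) = -1.439218; p*ln(p) = 0.237113 * (-1.439218) = -0.341257
  p = 39/194 = 0.201031; ln(p) = -1.604296; p*ln(p) = 0.201031 * (-1.604296) = -0.322513
  p = 43/194 = 0.221649; ln(p) = -1.506660; p*ln(p) = 0.221649 * (-1.506660) = -0.333950
sum(p*ln(p)) = (-0.119863) + (-0.279373) + (-0.293041) + (-0.341257) + (-0.322513) + (-0.333950) = -1.689997
H' = -(-1.689997) = 1.689997 ≈ 1.6900

1.6900


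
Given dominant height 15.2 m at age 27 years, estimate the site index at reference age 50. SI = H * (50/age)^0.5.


50/27 = 1.85185
(1.85185)^0.5 = 1.36083
SI = 15.2 * 1.36083 = 20.6846 ≈ 20.7 m

20.7 m


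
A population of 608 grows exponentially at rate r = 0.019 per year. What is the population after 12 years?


r*t = 0.019 * 12 = 0.228
exp(0.228) = 1.25609
N = 608 * 1.25609 = 763.703 ≈ 764

764


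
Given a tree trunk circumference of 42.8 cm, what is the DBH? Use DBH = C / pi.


DBH = C / pi = 42.8 / 3.141593 = 13.6237 ≈ 13.62 cm

13.62 cm


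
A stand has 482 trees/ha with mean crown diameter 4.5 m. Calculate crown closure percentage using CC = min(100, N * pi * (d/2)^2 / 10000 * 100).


(d/2)^2 = (4.5/2)^2 = 2.25^2 = 5.0625
Crown area = 3.141593 * 5.0625 = 15.9043 m^2
N * area / 10000 * 100 = 482 * 15.9043 / 10000 * 100 = 76.6587
CC = min(100, 76.6587) = 76.6587 ≈ 76.7%

76.7%


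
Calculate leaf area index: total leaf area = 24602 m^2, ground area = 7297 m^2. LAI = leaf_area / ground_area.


LAI = 24602 / 7297 = 3.3715 ≈ 3.37

3.37


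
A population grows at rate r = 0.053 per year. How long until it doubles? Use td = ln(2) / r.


td = ln(2) / 0.053 = 0.693147 / 0.053 = 13.0782 ≈ 13.1 years

13.1 years


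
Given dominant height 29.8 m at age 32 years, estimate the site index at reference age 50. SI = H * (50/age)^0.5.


50/32 = 1.56250
(1.56250)^0.5 = 1.25000
SI = 29.8 * 1.25000 = 37.2500 ≈ 37.3 m

37.3 m


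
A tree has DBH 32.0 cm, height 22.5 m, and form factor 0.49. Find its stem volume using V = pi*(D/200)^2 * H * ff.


(D/200)^2 = (32.0/200)^2 = 0.16^2 = 0.0256
BA = 3.141593 * 0.0256 = 0.0804248 m^2
V = 0.0804248 * 22.5 * 0.49 = 0.886683 ≈ 0.887 m^3

0.887 m^3


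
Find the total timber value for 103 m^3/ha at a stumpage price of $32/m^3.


Value = 103 * 32 = $3296/ha

$3296/ha


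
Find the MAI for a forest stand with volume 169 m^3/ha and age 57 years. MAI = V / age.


MAI = 169 / 57 = 2.9649 ≈ 2.96 m^3/ha/yr

2.96 m^3/ha/yr


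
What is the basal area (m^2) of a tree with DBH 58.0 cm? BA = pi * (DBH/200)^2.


D/200 = 58.0/200 = 0.29 m
(D/200)^2 = 0.29^2 = 0.0841
BA = 3.141593 * 0.0841 = 0.264208 ≈ 0.2642 m^2

0.2642 m^2


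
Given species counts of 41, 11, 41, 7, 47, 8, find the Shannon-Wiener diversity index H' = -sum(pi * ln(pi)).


Total N = 41 + 11 + 41 + 7 + 47 + 8 = 155
Per-species terms:
  p = 41/155 = 0.264516; ln(p) = -1.329854; p*ln(p) = 0.264516 * (-1.329854) = -0.351768
  p = 11/155 = 0.070968; ln(p) = -2.645526; p*ln(p) = 0.070968 * (-2.645526) = -0.187748
  p = 41/155 = 0.264516; ln(p) = -1.329854; p*ln(p) = 0.264516 * (-1.329854) = -0.351768
  p = 7/155 = 0.045161; ln(p) = -3.097521; p*ln(p) = 0.045161 * (-3.097521) = -0.139887
  p = 47/155 = 0.303226; ln(p) = -1.193277; p*ln(p) = 0.303226 * (-1.193277) = -0.361833
  p = 8/155 = 0.051613; ln(p) = -2.963982; p*ln(p) = 0.051613 * (-2.963982) = -0.152980
sum(p*ln(p)) = (-0.351768) + (-0.187748) + (-0.351768) + (-0.139887) + (-0.361833) + (-0.152980) = -1.545984
H' = -(-1.545984) = 1.545984 ≈ 1.5460

1.5460


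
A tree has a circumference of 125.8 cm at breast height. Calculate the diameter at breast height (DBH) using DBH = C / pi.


DBH = C / pi = 125.8 / 3.141593 = 40.0434 ≈ 40.04 cm

40.04 cm


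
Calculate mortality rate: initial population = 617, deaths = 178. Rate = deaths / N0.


Mortality rate = 178 / 617 = 0.288493 ≈ 0.2885

0.2885


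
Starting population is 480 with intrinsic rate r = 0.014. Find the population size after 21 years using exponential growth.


r*t = 0.014 * 21 = 0.294
exp(0.294) = 1.34178
N = 480 * 1.34178 = 644.054 ≈ 644

644
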